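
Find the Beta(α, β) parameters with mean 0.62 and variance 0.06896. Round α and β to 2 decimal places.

α = 1.50, β = 0.92

Write ν = α+β; then α = μν and Var = μ(1−μ)/(ν+1).
ν = μ(1−μ)/Var − 1 = 0.2356/0.06896 − 1 = 2.4165.
α = 0.62·2.4165 = 1.50, β = 0.38·2.4165 = 0.92.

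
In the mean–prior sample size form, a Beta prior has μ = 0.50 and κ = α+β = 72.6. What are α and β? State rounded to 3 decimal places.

Split κ in proportion μ : (1−μ): α = 0.50·72.6 = 36.300, β = 72.6 − 36.300 = 36.300.

α = 36.300, β = 36.300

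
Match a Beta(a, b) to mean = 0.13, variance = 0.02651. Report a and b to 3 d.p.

Let s = a+b. The Beta variance is μ(1−μ)/(s+1).
So s+1 = μ(1−μ)/σ² = (0.13×0.87)/0.02651 = 0.1131/0.02651 = 4.2663, giving s = 3.2663.
Then a = μs = 0.13×3.2663 = 0.425 and b = (1−μ)s = 0.87×3.2663 = 2.842.

a = 0.425, b = 2.842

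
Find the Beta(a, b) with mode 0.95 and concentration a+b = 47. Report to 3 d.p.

a = 43.750, b = 3.250

For a,b>1 the mode is (a−1)/(a+b−2), so a = mode·(κ−2)+1 = 0.95×45+1 = 43.750.
And b = (1−mode)·(κ−2)+1 = 0.05×45+1 = 3.250.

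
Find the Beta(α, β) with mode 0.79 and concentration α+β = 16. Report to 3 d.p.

α = 12.060, β = 3.940

Mode = (α−1)/(κ−2) with κ = α+β, so α−1 = 0.79·14 = 11.060.
α = 12.060; β = κ − α = 3.940.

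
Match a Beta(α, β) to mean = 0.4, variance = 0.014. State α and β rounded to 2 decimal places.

α = 6.46, β = 9.69

By moment matching, α+β = μ(1−μ)/σ² − 1 = (0.4·0.6)/0.014 − 1 = 17.1429 − 1 = 16.1429.
Since α/(α+β) = μ, α = 0.4·16.1429 = 6.46 and β = 0.6·16.1429 = 9.69.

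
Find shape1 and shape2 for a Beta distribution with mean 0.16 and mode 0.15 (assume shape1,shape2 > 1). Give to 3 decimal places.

Let s = shape1+shape2. Mean gives shape1 = μs = 0.16s; mode gives (shape1−1)/(s−2) = 0.15.
Substituting: 0.16s − 1 = 0.15(s−2) = 0.15s − 0.30, so 0.01s = 0.70 and s = 70.0000.
Then shape1 = 0.16×70.0000 = 11.200 and shape2 = s−shape1 = 58.800.

shape1 = 11.200, shape2 = 58.800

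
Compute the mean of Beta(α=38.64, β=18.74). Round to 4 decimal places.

0.6734

E[X] = α/(α+β) = 38.64/57.38 = 0.6734.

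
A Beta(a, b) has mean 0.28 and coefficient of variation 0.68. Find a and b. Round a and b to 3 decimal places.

σ = CV·μ = 0.68×0.28 = 0.19040, so σ² = 0.036252.
s+1 = μ(1−μ)/σ² = 0.2016/0.036252 = 5.5610, so s = a+b = 4.5610.
a = μs = 1.277, b = (1−μ)s = 3.284.

a = 1.277, b = 3.284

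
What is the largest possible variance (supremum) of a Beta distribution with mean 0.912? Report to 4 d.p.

0.0803

Var = μ(1−μ)/(α+β+1), which approaches μ(1−μ) as α+β → 0.
So the supremum is μ(1−μ) = 0.912×0.088 = 0.0803.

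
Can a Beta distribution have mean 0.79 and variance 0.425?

A Beta with mean μ has variance μ(1−μ)/(α+β+1) < μ(1−μ).
Here μ(1−μ) = 0.79×0.21 = 0.1659, and 0.425 ≥ 0.1659.

No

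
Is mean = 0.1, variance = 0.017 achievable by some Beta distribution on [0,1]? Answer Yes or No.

Yes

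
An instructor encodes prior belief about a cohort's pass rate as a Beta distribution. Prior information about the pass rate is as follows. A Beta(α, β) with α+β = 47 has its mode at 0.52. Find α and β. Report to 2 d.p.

α = 24.40, β = 22.60

Mode = (α−1)/(κ−2) with κ = α+β, so α−1 = 0.52·45 = 23.40.
α = 24.40; β = κ − α = 22.60.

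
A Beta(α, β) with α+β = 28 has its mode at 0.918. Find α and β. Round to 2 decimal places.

α = 24.87, β = 3.13

Mode = (α−1)/(κ−2) with κ = α+β, so α−1 = 0.918·26 = 23.87.
α = 24.87; β = κ − α = 3.13.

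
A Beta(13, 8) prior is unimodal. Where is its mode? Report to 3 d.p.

0.632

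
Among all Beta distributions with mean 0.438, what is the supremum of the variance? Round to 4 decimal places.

0.2462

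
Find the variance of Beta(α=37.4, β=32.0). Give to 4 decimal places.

α+β = 69.4 and αβ = 1196.80, so Var = αβ/[(α+β)²(α+β+1)] = 1196.80/339071.744 = 0.0035.

0.0035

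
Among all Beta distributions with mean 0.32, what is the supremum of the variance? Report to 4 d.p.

0.2176

Var = μ(1−μ)/(α+β+1), which approaches μ(1−μ) as α+β → 0.
So the supremum is μ(1−μ) = 0.32×0.68 = 0.2176.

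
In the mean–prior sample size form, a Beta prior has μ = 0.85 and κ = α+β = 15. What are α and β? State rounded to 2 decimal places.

Split κ in proportion μ : (1−μ): α = 0.85·15 = 12.75, β = 15 − 12.75 = 2.25.

α = 12.75, β = 2.25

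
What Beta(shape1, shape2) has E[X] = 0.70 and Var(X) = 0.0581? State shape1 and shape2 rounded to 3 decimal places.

Write ν = shape1+shape2; then shape1 = μν and Var = μ(1−μ)/(ν+1).
ν = μ(1−μ)/Var − 1 = 0.2100/0.0581 − 1 = 2.6145.
shape1 = 0.70·2.6145 = 1.830, shape2 = 0.30·2.6145 = 0.784.

shape1 = 1.830, shape2 = 0.784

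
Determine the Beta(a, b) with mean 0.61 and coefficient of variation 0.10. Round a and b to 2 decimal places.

Var = (CV·μ)² = (0.10×0.61)² = 0.003721.
a+b = μ(1−μ)/Var − 1 = 0.2379/0.003721 − 1 = 62.9344.
Thus a = 0.61·62.9344 = 38.39 and b = 0.39·62.9344 = 24.54.

a = 38.39, b = 24.54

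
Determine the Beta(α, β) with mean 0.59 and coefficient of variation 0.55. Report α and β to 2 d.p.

σ = CV·μ = 0.55×0.59 = 0.32450, so σ² = 0.105300.
s+1 = μ(1−μ)/σ² = 0.2419/0.105300 = 2.2972, so s = α+β = 1.2972.
α = μs = 0.77, β = (1−μ)s = 0.53.

α = 0.77, β = 0.53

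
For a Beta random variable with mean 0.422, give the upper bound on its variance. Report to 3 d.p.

Var = μ(1−μ)/(α+β+1), which approaches μ(1−μ) as α+β → 0.
So the supremum is μ(1−μ) = 0.422×0.578 = 0.244.

0.244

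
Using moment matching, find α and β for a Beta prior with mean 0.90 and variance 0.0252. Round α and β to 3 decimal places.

α = 2.314, β = 0.257

Write ν = α+β; then α = μν and Var = μ(1−μ)/(ν+1).
ν = μ(1−μ)/Var − 1 = 0.0900/0.0252 − 1 = 2.5714.
α = 0.90·2.5714 = 2.314, β = 0.10·2.5714 = 0.257.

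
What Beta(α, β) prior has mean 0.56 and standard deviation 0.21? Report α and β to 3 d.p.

α = 2.569, β = 2.018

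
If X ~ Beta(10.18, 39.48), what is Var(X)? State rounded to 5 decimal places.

0.00322

μ = 10.18/49.66 = 0.204994; Var = μ(1−μ)/(α+β+1) = 0.1629714/50.66 = 0.00322.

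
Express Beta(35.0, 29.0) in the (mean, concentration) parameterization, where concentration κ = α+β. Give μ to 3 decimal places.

μ = 0.547, κ = 64.0

κ = α+β = 35.0+29.0 = 64.0; μ = α/κ = 35.0/64.0 = 0.547.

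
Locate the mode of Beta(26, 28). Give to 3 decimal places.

The density x^(α−1)(1−x)^(β−1) is maximised at (α−1)/(α+β−2) = 25/52 = 0.481.

0.481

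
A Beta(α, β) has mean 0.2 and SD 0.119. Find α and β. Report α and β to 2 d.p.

First σ² = 0.014161. Setting α = μn, β = (1−μ)n with n = α+β,
μ(1−μ)/(n+1) = 0.014161 ⇒ n+1 = 0.16/0.014161 = 11.2986 ⇒ n = 10.2986.
Hence α = 0.2×10.2986 = 2.06, β = 0.8×10.2986 = 8.24.

α = 2.06, β = 8.24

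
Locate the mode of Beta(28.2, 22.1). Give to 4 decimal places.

The density x^(α−1)(1−x)^(β−1) is maximised at (α−1)/(α+β−2) = 27.2/48.3 = 0.5631.

0.5631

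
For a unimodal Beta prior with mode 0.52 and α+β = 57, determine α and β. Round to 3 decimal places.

Since the density peak of Beta(α,β) is at (α−1)/(α+β−2),
α = 1 + 0.52(57−2) = 29.600 and β = 57 − 29.600 = 27.400.

α = 29.600, β = 27.400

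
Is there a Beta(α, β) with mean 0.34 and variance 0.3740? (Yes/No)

The Beta variance bound is σ² < μ(1−μ).
Here μ(1−μ) = 0.34×0.66 = 0.2244, and 0.3740 ≥ 0.2244.

No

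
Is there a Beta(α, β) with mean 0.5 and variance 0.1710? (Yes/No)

Yes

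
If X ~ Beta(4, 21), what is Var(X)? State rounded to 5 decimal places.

0.00517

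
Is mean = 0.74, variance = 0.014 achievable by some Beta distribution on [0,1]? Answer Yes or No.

A Beta with mean μ has variance μ(1−μ)/(α+β+1) < μ(1−μ).
Here μ(1−μ) = 0.74×0.26 = 0.1924, and 0.014 < 0.1924.

Yes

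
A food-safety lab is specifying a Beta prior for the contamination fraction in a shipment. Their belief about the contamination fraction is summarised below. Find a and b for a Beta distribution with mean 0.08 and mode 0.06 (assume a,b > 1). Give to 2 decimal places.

With s = a+b: μ = a/s and mode = (a−1)/(s−2). Eliminating a = μs,
μs − 1 = m(s−2) ⇒ s(μ−m) = 1−2m ⇒ s = 0.88/0.02 = 44.0000.
So a = μs = 3.52, b = (1−μ)s = 40.48.

a = 3.52, b = 40.48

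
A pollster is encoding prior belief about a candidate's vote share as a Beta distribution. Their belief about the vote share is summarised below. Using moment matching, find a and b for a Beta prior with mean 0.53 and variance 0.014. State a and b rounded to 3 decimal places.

Let s = a+b. The Beta variance is μ(1−μ)/(s+1).
So s+1 = μ(1−μ)/σ² = (0.53×0.47)/0.014 = 0.2491/0.014 = 17.7929, giving s = 16.7929.
Then a = μs = 0.53×16.7929 = 8.900 and b = (1−μ)s = 0.47×16.7929 = 7.893.

a = 8.900, b = 7.893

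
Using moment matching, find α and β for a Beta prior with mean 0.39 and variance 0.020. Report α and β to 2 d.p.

Write ν = α+β; then α = μν and Var = μ(1−μ)/(ν+1).
ν = μ(1−μ)/Var − 1 = 0.2379/0.020 − 1 = 10.8950.
α = 0.39·10.8950 = 4.25, β = 0.61·10.8950 = 6.65.

α = 4.25, β = 6.65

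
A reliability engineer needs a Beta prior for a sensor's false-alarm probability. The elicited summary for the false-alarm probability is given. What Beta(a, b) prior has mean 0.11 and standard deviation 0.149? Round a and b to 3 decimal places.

a = 0.375, b = 3.035

σ² = 0.149² = 0.022201.
With s = a+b, Var = μ(1−μ)/(s+1), so s+1 = (0.11×0.89)/0.022201 = 4.4097 and s = 3.4097.
a = μs = 0.375, b = (1−μ)s = 3.035.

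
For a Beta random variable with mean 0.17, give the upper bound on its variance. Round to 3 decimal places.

Var = μ(1−μ)/(α+β+1), which approaches μ(1−μ) as α+β → 0.
So the supremum is μ(1−μ) = 0.17×0.83 = 0.141.

0.141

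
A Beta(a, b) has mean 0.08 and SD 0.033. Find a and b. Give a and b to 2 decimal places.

Variance = 0.033² = 0.001089. The moment-matching identity a+b = μ(1−μ)/Var − 1 gives
a+b = 0.0736/0.001089 − 1 = 66.5849, so a = μ·66.5849 = 5.33 and b = (1−μ)·66.5849 = 61.26.

a = 5.33, b = 61.26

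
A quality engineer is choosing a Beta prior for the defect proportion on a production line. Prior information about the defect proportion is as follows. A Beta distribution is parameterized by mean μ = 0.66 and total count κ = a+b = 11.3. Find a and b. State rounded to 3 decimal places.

Split κ in proportion μ : (1−μ): a = 0.66·11.3 = 7.458, b = 11.3 − 7.458 = 3.842.

a = 7.458, b = 3.842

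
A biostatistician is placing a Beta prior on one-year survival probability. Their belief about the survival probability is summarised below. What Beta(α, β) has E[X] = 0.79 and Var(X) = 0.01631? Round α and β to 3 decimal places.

Write ν = α+β; then α = μν and Var = μ(1−μ)/(ν+1).
ν = μ(1−μ)/Var − 1 = 0.1659/0.01631 − 1 = 9.1717.
α = 0.79·9.1717 = 7.246, β = 0.21·9.1717 = 1.926.

α = 7.246, β = 1.926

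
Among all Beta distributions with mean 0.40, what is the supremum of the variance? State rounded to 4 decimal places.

For fixed mean μ the Beta variance is μ(1−μ)/(α+β+1), increasing as α+β decreases.
Its least upper bound (not attained) is μ(1−μ) = 0.40·0.60 = 0.2400.

0.2400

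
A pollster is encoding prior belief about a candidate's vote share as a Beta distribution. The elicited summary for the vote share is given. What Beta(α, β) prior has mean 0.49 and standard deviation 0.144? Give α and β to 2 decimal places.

α = 5.42, β = 5.64

Variance = 0.144² = 0.020736. The moment-matching identity α+β = μ(1−μ)/Var − 1 gives
α+β = 0.2499/0.020736 − 1 = 11.0515, so α = μ·11.0515 = 5.42 and β = (1−μ)·11.0515 = 5.64.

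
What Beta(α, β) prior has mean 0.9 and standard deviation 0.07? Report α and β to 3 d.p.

α = 15.631, β = 1.737

First σ² = 0.0049. Setting α = μn, β = (1−μ)n with n = α+β,
μ(1−μ)/(n+1) = 0.0049 ⇒ n+1 = 0.09/0.0049 = 18.3673 ⇒ n = 17.3673.
Hence α = 0.9×17.3673 = 15.631, β = 0.1×17.3673 = 1.737.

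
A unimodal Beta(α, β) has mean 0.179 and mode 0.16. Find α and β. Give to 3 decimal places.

α = 6.406, β = 29.383

With s = α+β: μ = α/s and mode = (α−1)/(s−2). Eliminating α = μs,
μs − 1 = m(s−2) ⇒ s(μ−m) = 1−2m ⇒ s = 0.68/0.019 = 35.7895.
So α = μs = 6.406, β = (1−μ)s = 29.383.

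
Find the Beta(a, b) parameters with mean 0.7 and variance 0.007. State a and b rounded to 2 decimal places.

By moment matching, a+b = μ(1−μ)/σ² − 1 = (0.7·0.3)/0.007 − 1 = 30.0000 − 1 = 29.0000.
Since a/(a+b) = μ, a = 0.7·29.0000 = 20.30 and b = 0.3·29.0000 = 8.70.

a = 20.30, b = 8.70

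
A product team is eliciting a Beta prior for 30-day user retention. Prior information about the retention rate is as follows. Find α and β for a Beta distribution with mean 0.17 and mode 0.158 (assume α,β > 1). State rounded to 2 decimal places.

With s = α+β: μ = α/s and mode = (α−1)/(s−2). Eliminating α = μs,
μs − 1 = m(s−2) ⇒ s(μ−m) = 1−2m ⇒ s = 0.684/0.012 = 57.0000.
So α = μs = 9.69, β = (1−μ)s = 47.31.

α = 9.69, β = 47.31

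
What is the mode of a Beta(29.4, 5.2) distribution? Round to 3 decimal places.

0.871

The density x^(α−1)(1−x)^(β−1) is maximised at (α−1)/(α+β−2) = 28.4/32.6 = 0.871.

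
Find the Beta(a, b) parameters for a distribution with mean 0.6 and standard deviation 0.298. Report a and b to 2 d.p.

a = 1.02, b = 0.68

σ² = 0.298² = 0.088804.
With s = a+b, Var = μ(1−μ)/(s+1), so s+1 = (0.6×0.4)/0.088804 = 2.7026 and s = 1.7026.
a = μs = 1.02, b = (1−μ)s = 0.68.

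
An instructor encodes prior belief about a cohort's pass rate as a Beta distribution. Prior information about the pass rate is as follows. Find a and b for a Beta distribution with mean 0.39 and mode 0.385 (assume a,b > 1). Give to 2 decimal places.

With s = a+b: μ = a/s and mode = (a−1)/(s−2). Eliminating a = μs,
μs − 1 = m(s−2) ⇒ s(μ−m) = 1−2m ⇒ s = 0.230/0.005 = 46.0000.
So a = μs = 17.94, b = (1−μ)s = 28.06.

a = 17.94, b = 28.06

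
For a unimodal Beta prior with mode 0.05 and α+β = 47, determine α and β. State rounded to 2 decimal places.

α = 3.25, β = 43.75

Since the density peak of Beta(α,β) is at (α−1)/(α+β−2),
α = 1 + 0.05(47−2) = 3.25 and β = 47 − 3.25 = 43.75.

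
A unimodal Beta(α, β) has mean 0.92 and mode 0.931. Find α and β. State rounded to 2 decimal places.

Let s = α+β. Mean gives α = μs = 0.92s; mode gives (α−1)/(s−2) = 0.931.
Substituting: 0.92s − 1 = 0.931(s−2) = 0.931s − 1.862, so -0.011s = -0.862 and s = 78.3636.
Then α = 0.92×78.3636 = 72.09 and β = s−α = 6.27.

α = 72.09, β = 6.27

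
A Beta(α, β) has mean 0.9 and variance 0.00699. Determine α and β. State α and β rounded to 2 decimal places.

α = 10.69, β = 1.19

By moment matching, α+β = μ(1−μ)/σ² − 1 = (0.9·0.1)/0.00699 − 1 = 12.8755 − 1 = 11.8755.
Since α/(α+β) = μ, α = 0.9·11.8755 = 10.69 and β = 0.1·11.8755 = 1.19.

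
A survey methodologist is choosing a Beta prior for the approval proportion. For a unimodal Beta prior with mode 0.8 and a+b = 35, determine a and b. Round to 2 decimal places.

a = 27.40, b = 7.60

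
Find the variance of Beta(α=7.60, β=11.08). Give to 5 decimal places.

0.01226

α+β = 18.68 and αβ = 84.2080, so Var = αβ/[(α+β)²(α+β+1)] = 84.2080/6867.186432 = 0.01226.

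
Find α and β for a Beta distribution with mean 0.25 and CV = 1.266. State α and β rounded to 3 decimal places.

α = 0.218, β = 0.654

σ = CV·μ = 1.266×0.25 = 0.31650, so σ² = 0.100172.
s+1 = μ(1−μ)/σ² = 0.1875/0.100172 = 1.8718, so s = α+β = 0.8718.
α = μs = 0.218, β = (1−μ)s = 0.654.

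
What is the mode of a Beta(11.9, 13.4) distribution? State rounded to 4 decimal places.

With α,β > 1, mode = (α−1)/(α+β−2) = 10.9/23.3 = 0.4678.

0.4678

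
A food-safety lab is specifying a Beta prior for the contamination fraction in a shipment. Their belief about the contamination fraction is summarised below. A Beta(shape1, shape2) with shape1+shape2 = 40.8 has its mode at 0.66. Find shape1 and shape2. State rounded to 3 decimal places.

shape1 = 26.608, shape2 = 14.192

Since the density peak of Beta(shape1,shape2) is at (shape1−1)/(shape1+shape2−2),
shape1 = 1 + 0.66(40.8−2) = 26.608 and shape2 = 40.8 − 26.608 = 14.192.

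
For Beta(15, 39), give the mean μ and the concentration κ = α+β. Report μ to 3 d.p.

μ = 0.278, κ = 54

κ = α+β = 15+39 = 54; μ = α/κ = 15/54 = 0.278.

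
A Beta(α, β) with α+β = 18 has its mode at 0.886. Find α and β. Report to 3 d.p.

α = 15.176, β = 2.824

Since the density peak of Beta(α,β) is at (α−1)/(α+β−2),
α = 1 + 0.886(18−2) = 15.176 and β = 18 − 15.176 = 2.824.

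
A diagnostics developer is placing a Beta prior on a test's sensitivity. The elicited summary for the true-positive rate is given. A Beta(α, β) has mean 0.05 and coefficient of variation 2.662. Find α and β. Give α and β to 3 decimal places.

α = 0.084, β = 1.597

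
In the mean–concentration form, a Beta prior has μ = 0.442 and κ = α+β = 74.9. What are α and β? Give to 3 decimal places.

Split κ in proportion μ : (1−μ): α = 0.442·74.9 = 33.106, β = 74.9 − 33.106 = 41.794.

α = 33.106, β = 41.794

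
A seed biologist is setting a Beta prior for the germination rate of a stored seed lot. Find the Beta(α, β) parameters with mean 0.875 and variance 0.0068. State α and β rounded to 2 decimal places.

α = 13.20, β = 1.89

By moment matching, α+β = μ(1−μ)/σ² − 1 = (0.875·0.125)/0.0068 − 1 = 16.0846 − 1 = 15.0846.
Since α/(α+β) = μ, α = 0.875·15.0846 = 13.20 and β = 0.125·15.0846 = 1.89.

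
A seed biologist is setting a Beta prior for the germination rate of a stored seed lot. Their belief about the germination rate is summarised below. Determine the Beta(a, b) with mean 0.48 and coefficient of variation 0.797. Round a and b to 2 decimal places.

Var = (CV·μ)² = (0.797×0.48)² = 0.146352.
a+b = μ(1−μ)/Var − 1 = 0.2496/0.146352 − 1 = 0.7055.
Thus a = 0.48·0.7055 = 0.34 and b = 0.52·0.7055 = 0.37.

a = 0.34, b = 0.37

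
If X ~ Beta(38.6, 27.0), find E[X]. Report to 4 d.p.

0.5884

E[X] = α/(α+β) = 38.6/65.6 = 0.5884.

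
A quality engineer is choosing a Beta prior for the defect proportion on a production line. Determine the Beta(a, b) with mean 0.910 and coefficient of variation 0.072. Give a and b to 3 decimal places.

a = 16.451, b = 1.627

Var = (CV·μ)² = (0.072×0.910)² = 0.004293.
a+b = μ(1−μ)/Var − 1 = 0.081900/0.004293 − 1 = 18.0781.
Thus a = 0.910·18.0781 = 16.451 and b = 0.090·18.0781 = 1.627.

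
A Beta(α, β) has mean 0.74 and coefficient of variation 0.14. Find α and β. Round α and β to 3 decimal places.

Var = (CV·μ)² = (0.14×0.74)² = 0.010733.
α+β = μ(1−μ)/Var − 1 = 0.1924/0.010733 − 1 = 16.9261.
Thus α = 0.74·16.9261 = 12.525 and β = 0.26·16.9261 = 4.401.

α = 12.525, β = 4.401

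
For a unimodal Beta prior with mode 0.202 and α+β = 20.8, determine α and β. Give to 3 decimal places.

α = 4.798, β = 16.002

For α,β>1 the mode is (α−1)/(α+β−2), so α = mode·(κ−2)+1 = 0.202×18.8+1 = 4.798.
And β = (1−mode)·(κ−2)+1 = 0.798×18.8+1 = 16.002.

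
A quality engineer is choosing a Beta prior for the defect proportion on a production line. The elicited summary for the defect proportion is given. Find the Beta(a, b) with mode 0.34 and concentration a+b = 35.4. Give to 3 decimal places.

a = 12.356, b = 23.044

Since the density peak of Beta(a,b) is at (a−1)/(a+b−2),
a = 1 + 0.34(35.4−2) = 12.356 and b = 35.4 − 12.356 = 23.044.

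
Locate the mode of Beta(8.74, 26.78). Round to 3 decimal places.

0.231

With α,β > 1, mode = (α−1)/(α+β−2) = 7.74/33.52 = 0.231.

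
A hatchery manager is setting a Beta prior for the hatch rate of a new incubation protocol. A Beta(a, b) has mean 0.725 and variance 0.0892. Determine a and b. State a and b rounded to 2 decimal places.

By moment matching, a+b = μ(1−μ)/σ² − 1 = (0.725·0.275)/0.0892 − 1 = 2.2351 − 1 = 1.2351.
Since a/(a+b) = μ, a = 0.725·1.2351 = 0.90 and b = 0.275·1.2351 = 0.34.

a = 0.90, b = 0.34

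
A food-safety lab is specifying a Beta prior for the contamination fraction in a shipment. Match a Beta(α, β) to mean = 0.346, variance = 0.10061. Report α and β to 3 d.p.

By moment matching, α+β = μ(1−μ)/σ² − 1 = (0.346·0.654)/0.10061 − 1 = 2.2491 − 1 = 1.2491.
Since α/(α+β) = μ, α = 0.346·1.2491 = 0.432 and β = 0.654·1.2491 = 0.817.

α = 0.432, β = 0.817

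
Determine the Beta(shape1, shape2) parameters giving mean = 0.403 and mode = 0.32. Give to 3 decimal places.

shape1 = 1.748, shape2 = 2.589

Let s = shape1+shape2. Mean gives shape1 = μs = 0.403s; mode gives (shape1−1)/(s−2) = 0.32.
Substituting: 0.403s − 1 = 0.32(s−2) = 0.32s − 0.64, so 0.083s = 0.36 and s = 4.3373.
Then shape1 = 0.403×4.3373 = 1.748 and shape2 = s−shape1 = 2.589.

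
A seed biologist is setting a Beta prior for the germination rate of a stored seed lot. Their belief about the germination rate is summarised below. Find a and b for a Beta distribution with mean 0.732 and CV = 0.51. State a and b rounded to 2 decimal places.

a = 0.30, b = 0.11

Var = (CV·μ)² = (0.51×0.732)² = 0.139368.
a+b = μ(1−μ)/Var − 1 = 0.196176/0.139368 − 1 = 0.4076.
Thus a = 0.732·0.4076 = 0.30 and b = 0.268·0.4076 = 0.11.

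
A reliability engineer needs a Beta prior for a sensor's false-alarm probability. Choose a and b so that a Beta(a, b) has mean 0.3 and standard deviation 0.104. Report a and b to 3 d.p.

σ² = 0.104² = 0.010816.
With s = a+b, Var = μ(1−μ)/(s+1), so s+1 = (0.3×0.7)/0.010816 = 19.4157 and s = 18.4157.
a = μs = 5.525, b = (1−μ)s = 12.891.

a = 5.525, b = 12.891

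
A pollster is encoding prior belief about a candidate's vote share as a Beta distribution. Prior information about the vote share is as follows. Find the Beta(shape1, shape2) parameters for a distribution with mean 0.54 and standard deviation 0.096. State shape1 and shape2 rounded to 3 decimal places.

First σ² = 0.009216. Setting shape1 = μn, shape2 = (1−μ)n with n = shape1+shape2,
μ(1−μ)/(n+1) = 0.009216 ⇒ n+1 = 0.2484/0.009216 = 26.9531 ⇒ n = 25.9531.
Hence shape1 = 0.54×25.9531 = 14.015, shape2 = 0.46×25.9531 = 11.938.

shape1 = 14.015, shape2 = 11.938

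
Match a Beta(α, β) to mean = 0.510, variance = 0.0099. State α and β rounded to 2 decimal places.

α = 12.36, β = 11.88

Let s = α+β. The Beta variance is μ(1−μ)/(s+1).
So s+1 = μ(1−μ)/σ² = (0.510×0.490)/0.0099 = 0.249900/0.0099 = 25.2424, giving s = 24.2424.
Then α = μs = 0.510×24.2424 = 12.36 and β = (1−μ)s = 0.490×24.2424 = 11.88.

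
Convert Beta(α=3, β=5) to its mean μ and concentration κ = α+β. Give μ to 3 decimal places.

μ = 0.375, κ = 8

κ = α+β = 3+5 = 8; μ = α/κ = 3/8 = 0.375.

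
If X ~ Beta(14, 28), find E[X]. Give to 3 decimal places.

0.333

The Beta mean is α/(α+β) = 14/(14+28) = 0.333.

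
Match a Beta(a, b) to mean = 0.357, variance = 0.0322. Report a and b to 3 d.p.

By moment matching, a+b = μ(1−μ)/σ² − 1 = (0.357·0.643)/0.0322 − 1 = 7.1289 − 1 = 6.1289.
Since a/(a+b) = μ, a = 0.357·6.1289 = 2.188 and b = 0.643·6.1289 = 3.941.

a = 2.188, b = 3.941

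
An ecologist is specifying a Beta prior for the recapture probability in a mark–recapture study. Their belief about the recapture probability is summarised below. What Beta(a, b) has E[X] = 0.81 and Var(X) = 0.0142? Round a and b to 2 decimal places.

By moment matching, a+b = μ(1−μ)/σ² − 1 = (0.81·0.19)/0.0142 − 1 = 10.8380 − 1 = 9.8380.
Since a/(a+b) = μ, a = 0.81·9.8380 = 7.97 and b = 0.19·9.8380 = 1.87.

a = 7.97, b = 1.87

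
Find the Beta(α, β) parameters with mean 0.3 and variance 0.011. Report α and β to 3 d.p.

Let s = α+β. The Beta variance is μ(1−μ)/(s+1).
So s+1 = μ(1−μ)/σ² = (0.3×0.7)/0.011 = 0.21/0.011 = 19.0909, giving s = 18.0909.
Then α = μs = 0.3×18.0909 = 5.427 and β = (1−μ)s = 0.7×18.0909 = 12.664.

α = 5.427, β = 12.664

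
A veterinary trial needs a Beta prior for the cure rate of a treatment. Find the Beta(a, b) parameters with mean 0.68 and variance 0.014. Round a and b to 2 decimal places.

a = 9.89, b = 4.65

Let s = a+b. The Beta variance is μ(1−μ)/(s+1).
So s+1 = μ(1−μ)/σ² = (0.68×0.32)/0.014 = 0.2176/0.014 = 15.5429, giving s = 14.5429.
Then a = μs = 0.68×14.5429 = 9.89 and b = (1−μ)s = 0.32×14.5429 = 4.65.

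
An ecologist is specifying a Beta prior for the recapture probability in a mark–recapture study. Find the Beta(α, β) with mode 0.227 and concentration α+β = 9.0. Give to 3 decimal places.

α = 2.589, β = 6.411

Since the density peak of Beta(α,β) is at (α−1)/(α+β−2),
α = 1 + 0.227(9.0−2) = 2.589 and β = 9.0 − 2.589 = 6.411.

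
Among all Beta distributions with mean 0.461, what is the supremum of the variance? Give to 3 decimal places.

0.248

For fixed mean μ the Beta variance is μ(1−μ)/(α+β+1), increasing as α+β decreases.
Its least upper bound (not attained) is μ(1−μ) = 0.461·0.539 = 0.248.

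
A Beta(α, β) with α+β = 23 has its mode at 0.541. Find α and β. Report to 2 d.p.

Mode = (α−1)/(κ−2) with κ = α+β, so α−1 = 0.541·21 = 11.36.
α = 12.36; β = κ − α = 10.64.

α = 12.36, β = 10.64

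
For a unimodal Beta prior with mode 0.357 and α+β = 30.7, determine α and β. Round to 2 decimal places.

α = 11.25, β = 19.45

Mode = (α−1)/(κ−2) with κ = α+β, so α−1 = 0.357·28.7 = 10.25.
α = 11.25; β = κ − α = 19.45.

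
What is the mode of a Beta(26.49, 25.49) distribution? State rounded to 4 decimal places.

With α,β > 1, mode = (α−1)/(α+β−2) = 25.49/49.98 = 0.5100.

0.5100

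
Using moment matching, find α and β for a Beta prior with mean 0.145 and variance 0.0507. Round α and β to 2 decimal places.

α = 0.21, β = 1.24

Write ν = α+β; then α = μν and Var = μ(1−μ)/(ν+1).
ν = μ(1−μ)/Var − 1 = 0.123975/0.0507 − 1 = 1.4453.
α = 0.145·1.4453 = 0.21, β = 0.855·1.4453 = 1.24.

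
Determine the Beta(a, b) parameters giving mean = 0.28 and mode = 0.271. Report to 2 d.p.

Let s = a+b. Mean gives a = μs = 0.28s; mode gives (a−1)/(s−2) = 0.271.
Substituting: 0.28s − 1 = 0.271(s−2) = 0.271s − 0.542, so 0.009s = 0.458 and s = 50.8889.
Then a = 0.28×50.8889 = 14.25 and b = s−a = 36.64.

a = 14.25, b = 36.64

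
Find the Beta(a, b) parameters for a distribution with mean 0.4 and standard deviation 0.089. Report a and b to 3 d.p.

a = 11.720, b = 17.580

Variance = 0.089² = 0.007921. The moment-matching identity a+b = μ(1−μ)/Var − 1 gives
a+b = 0.24/0.007921 − 1 = 29.2992, so a = μ·29.2992 = 11.720 and b = (1−μ)·29.2992 = 17.580.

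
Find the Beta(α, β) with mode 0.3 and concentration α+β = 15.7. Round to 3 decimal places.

α = 5.110, β = 10.590

Mode = (α−1)/(κ−2) with κ = α+β, so α−1 = 0.3·13.7 = 4.110.
α = 5.110; β = κ − α = 10.590.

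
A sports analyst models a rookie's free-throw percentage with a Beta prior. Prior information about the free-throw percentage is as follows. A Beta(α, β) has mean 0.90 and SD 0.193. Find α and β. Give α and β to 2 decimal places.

α = 1.27, β = 0.14

First σ² = 0.037249. Setting α = μn, β = (1−μ)n with n = α+β,
μ(1−μ)/(n+1) = 0.037249 ⇒ n+1 = 0.0900/0.037249 = 2.4162 ⇒ n = 1.4162.
Hence α = 0.90×1.4162 = 1.27, β = 0.10×1.4162 = 0.14.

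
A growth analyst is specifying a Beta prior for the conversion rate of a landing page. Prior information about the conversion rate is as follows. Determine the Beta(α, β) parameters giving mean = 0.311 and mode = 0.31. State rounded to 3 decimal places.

With s = α+β: μ = α/s and mode = (α−1)/(s−2). Eliminating α = μs,
μs − 1 = m(s−2) ⇒ s(μ−m) = 1−2m ⇒ s = 0.38/0.001 = 380.0000.
So α = μs = 118.180, β = (1−μ)s = 261.820.

α = 118.180, β = 261.820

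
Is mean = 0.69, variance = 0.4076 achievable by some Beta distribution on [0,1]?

The Beta variance bound is σ² < μ(1−μ).
Here μ(1−μ) = 0.69×0.31 = 0.2139, and 0.4076 ≥ 0.2139.

No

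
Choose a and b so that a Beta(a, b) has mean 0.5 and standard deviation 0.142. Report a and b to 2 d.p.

a = 5.70, b = 5.70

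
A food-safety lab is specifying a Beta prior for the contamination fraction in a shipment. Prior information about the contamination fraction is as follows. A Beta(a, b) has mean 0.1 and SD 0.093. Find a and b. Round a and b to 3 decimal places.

a = 0.941, b = 8.465

First σ² = 0.008649. Setting a = μn, b = (1−μ)n with n = a+b,
μ(1−μ)/(n+1) = 0.008649 ⇒ n+1 = 0.09/0.008649 = 10.4058 ⇒ n = 9.4058.
Hence a = 0.1×9.4058 = 0.941, b = 0.9×9.4058 = 8.465.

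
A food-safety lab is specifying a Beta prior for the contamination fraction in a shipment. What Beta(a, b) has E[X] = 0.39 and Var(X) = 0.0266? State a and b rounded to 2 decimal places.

Let s = a+b. The Beta variance is μ(1−μ)/(s+1).
So s+1 = μ(1−μ)/σ² = (0.39×0.61)/0.0266 = 0.2379/0.0266 = 8.9436, giving s = 7.9436.
Then a = μs = 0.39×7.9436 = 3.10 and b = (1−μ)s = 0.61×7.9436 = 4.85.

a = 3.10, b = 4.85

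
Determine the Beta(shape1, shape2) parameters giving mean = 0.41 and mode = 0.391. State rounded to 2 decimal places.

shape1 = 4.70, shape2 = 6.77

With s = shape1+shape2: μ = shape1/s and mode = (shape1−1)/(s−2). Eliminating shape1 = μs,
μs − 1 = m(s−2) ⇒ s(μ−m) = 1−2m ⇒ s = 0.218/0.019 = 11.4737.
So shape1 = μs = 4.70, shape2 = (1−μ)s = 6.77.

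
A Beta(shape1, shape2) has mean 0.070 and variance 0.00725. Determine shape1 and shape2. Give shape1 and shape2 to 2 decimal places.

shape1 = 0.56, shape2 = 7.42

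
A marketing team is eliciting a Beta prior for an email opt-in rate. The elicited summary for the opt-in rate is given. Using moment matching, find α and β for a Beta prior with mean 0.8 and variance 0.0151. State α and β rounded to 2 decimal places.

α = 7.68, β = 1.92

Let s = α+β. The Beta variance is μ(1−μ)/(s+1).
So s+1 = μ(1−μ)/σ² = (0.8×0.2)/0.0151 = 0.16/0.0151 = 10.5960, giving s = 9.5960.
Then α = μs = 0.8×9.5960 = 7.68 and β = (1−μ)s = 0.2×9.5960 = 1.92.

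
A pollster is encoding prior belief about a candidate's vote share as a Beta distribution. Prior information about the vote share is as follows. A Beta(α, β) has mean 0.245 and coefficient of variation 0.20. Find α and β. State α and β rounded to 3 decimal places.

α = 18.630, β = 57.411

Var = (CV·μ)² = (0.20×0.245)² = 0.002401.
α+β = μ(1−μ)/Var − 1 = 0.184975/0.002401 − 1 = 76.0408.
Thus α = 0.245·76.0408 = 18.630 and β = 0.755·76.0408 = 57.411.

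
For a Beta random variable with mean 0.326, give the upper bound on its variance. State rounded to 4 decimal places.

0.2197

For fixed mean μ the Beta variance is μ(1−μ)/(α+β+1), increasing as α+β decreases.
Its least upper bound (not attained) is μ(1−μ) = 0.326·0.674 = 0.2197.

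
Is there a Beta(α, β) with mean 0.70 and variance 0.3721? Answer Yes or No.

No

A Beta with mean μ has variance μ(1−μ)/(α+β+1) < μ(1−μ).
Here μ(1−μ) = 0.70×0.30 = 0.2100, and 0.3721 ≥ 0.2100.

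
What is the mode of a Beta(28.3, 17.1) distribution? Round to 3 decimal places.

0.629

With α,β > 1, mode = (α−1)/(α+β−2) = 27.3/43.4 = 0.629.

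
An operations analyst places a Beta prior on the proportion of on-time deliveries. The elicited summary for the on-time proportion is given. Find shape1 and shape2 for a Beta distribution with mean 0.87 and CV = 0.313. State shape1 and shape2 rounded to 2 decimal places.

Var = (CV·μ)² = (0.313×0.87)² = 0.074153.
shape1+shape2 = μ(1−μ)/Var − 1 = 0.1131/0.074153 − 1 = 0.5252.
Thus shape1 = 0.87·0.5252 = 0.46 and shape2 = 0.13·0.5252 = 0.07.

shape1 = 0.46, shape2 = 0.07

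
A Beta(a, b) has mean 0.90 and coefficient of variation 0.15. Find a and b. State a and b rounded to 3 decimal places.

σ = CV·μ = 0.15×0.90 = 0.13500, so σ² = 0.018225.
s+1 = μ(1−μ)/σ² = 0.0900/0.018225 = 4.9383, so s = a+b = 3.9383.
a = μs = 3.544, b = (1−μ)s = 0.394.

a = 3.544, b = 0.394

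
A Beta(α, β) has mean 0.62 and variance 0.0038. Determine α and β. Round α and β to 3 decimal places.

α = 37.820, β = 23.180

By moment matching, α+β = μ(1−μ)/σ² − 1 = (0.62·0.38)/0.0038 − 1 = 62.0000 − 1 = 61.0000.
Since α/(α+β) = μ, α = 0.62·61.0000 = 37.820 and β = 0.38·61.0000 = 23.180.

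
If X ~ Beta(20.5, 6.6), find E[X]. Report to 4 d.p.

0.7565

The Beta mean is α/(α+β) = 20.5/(20.5+6.6) = 0.7565.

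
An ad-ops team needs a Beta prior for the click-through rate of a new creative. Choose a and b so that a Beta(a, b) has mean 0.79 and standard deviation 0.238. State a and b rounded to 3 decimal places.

First σ² = 0.056644. Setting a = μn, b = (1−μ)n with n = a+b,
μ(1−μ)/(n+1) = 0.056644 ⇒ n+1 = 0.1659/0.056644 = 2.9288 ⇒ n = 1.9288.
Hence a = 0.79×1.9288 = 1.524, b = 0.21×1.9288 = 0.405.

a = 1.524, b = 0.405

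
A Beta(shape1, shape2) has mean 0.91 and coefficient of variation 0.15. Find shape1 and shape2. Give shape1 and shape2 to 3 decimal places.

Var = (CV·μ)² = (0.15×0.91)² = 0.018632.
shape1+shape2 = μ(1−μ)/Var − 1 = 0.0819/0.018632 − 1 = 3.3956.
Thus shape1 = 0.91·3.3956 = 3.090 and shape2 = 0.09·3.3956 = 0.306.

shape1 = 3.090, shape2 = 0.306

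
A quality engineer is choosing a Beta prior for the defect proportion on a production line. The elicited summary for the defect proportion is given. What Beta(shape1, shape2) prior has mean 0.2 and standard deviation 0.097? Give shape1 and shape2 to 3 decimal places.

shape1 = 3.201, shape2 = 12.804

σ² = 0.097² = 0.009409.
With s = shape1+shape2, Var = μ(1−μ)/(s+1), so s+1 = (0.2×0.8)/0.009409 = 17.0050 and s = 16.0050.
shape1 = μs = 3.201, shape2 = (1−μ)s = 12.804.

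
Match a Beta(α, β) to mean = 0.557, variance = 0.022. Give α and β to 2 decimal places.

Let s = α+β. The Beta variance is μ(1−μ)/(s+1).
So s+1 = μ(1−μ)/σ² = (0.557×0.443)/0.022 = 0.246751/0.022 = 11.2160, giving s = 10.2160.
Then α = μs = 0.557×10.2160 = 5.69 and β = (1−μ)s = 0.443×10.2160 = 4.53.

α = 5.69, β = 4.53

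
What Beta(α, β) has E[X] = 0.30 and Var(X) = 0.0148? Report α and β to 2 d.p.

α = 3.96, β = 9.23

Write ν = α+β; then α = μν and Var = μ(1−μ)/(ν+1).
ν = μ(1−μ)/Var − 1 = 0.2100/0.0148 − 1 = 13.1892.
α = 0.30·13.1892 = 3.96, β = 0.70·13.1892 = 9.23.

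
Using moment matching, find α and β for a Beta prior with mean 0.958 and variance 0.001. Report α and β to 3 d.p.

α = 37.588, β = 1.648

Let s = α+β. The Beta variance is μ(1−μ)/(s+1).
So s+1 = μ(1−μ)/σ² = (0.958×0.042)/0.001 = 0.040236/0.001 = 40.2360, giving s = 39.2360.
Then α = μs = 0.958×39.2360 = 37.588 and β = (1−μ)s = 0.042×39.2360 = 1.648.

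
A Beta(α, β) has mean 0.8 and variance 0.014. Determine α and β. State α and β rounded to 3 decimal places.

Let s = α+β. The Beta variance is μ(1−μ)/(s+1).
So s+1 = μ(1−μ)/σ² = (0.8×0.2)/0.014 = 0.16/0.014 = 11.4286, giving s = 10.4286.
Then α = μs = 0.8×10.4286 = 8.343 and β = (1−μ)s = 0.2×10.4286 = 2.086.

α = 8.343, β = 2.086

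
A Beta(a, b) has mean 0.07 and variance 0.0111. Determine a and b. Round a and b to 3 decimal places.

Let s = a+b. The Beta variance is μ(1−μ)/(s+1).
So s+1 = μ(1−μ)/σ² = (0.07×0.93)/0.0111 = 0.0651/0.0111 = 5.8649, giving s = 4.8649.
Then a = μs = 0.07×4.8649 = 0.341 and b = (1−μ)s = 0.93×4.8649 = 4.524.

a = 0.341, b = 4.524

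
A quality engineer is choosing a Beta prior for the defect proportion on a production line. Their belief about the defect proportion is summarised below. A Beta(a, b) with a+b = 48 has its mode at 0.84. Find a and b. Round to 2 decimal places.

Since the density peak of Beta(a,b) is at (a−1)/(a+b−2),
a = 1 + 0.84(48−2) = 39.64 and b = 48 − 39.64 = 8.36.

a = 39.64, b = 8.36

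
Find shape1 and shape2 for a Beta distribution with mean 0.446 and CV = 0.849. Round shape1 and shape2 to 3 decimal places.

Var = (CV·μ)² = (0.849×0.446)² = 0.143379.
shape1+shape2 = μ(1−μ)/Var − 1 = 0.247084/0.143379 − 1 = 0.7233.
Thus shape1 = 0.446·0.7233 = 0.323 and shape2 = 0.554·0.7233 = 0.401.

shape1 = 0.323, shape2 = 0.401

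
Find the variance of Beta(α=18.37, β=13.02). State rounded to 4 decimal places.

0.0075

μ = 18.37/31.39 = 0.585218; Var = μ(1−μ)/(α+β+1) = 0.2427379/32.39 = 0.0075.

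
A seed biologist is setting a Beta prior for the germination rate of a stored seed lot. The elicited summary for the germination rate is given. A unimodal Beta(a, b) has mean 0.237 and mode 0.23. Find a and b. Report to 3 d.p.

With s = a+b: μ = a/s and mode = (a−1)/(s−2). Eliminating a = μs,
μs − 1 = m(s−2) ⇒ s(μ−m) = 1−2m ⇒ s = 0.54/0.007 = 77.1429.
So a = μs = 18.283, b = (1−μ)s = 58.860.

a = 18.283, b = 58.860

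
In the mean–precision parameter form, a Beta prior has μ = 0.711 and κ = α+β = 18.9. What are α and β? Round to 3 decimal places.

Split κ in proportion μ : (1−μ): α = 0.711·18.9 = 13.438, β = 18.9 − 13.438 = 5.462.

α = 13.438, β = 5.462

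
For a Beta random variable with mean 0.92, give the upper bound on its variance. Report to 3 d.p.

For fixed mean μ the Beta variance is μ(1−μ)/(α+β+1), increasing as α+β decreases.
Its least upper bound (not attained) is μ(1−μ) = 0.92·0.08 = 0.074.

0.074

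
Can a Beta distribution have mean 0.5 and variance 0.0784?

The Beta variance bound is σ² < μ(1−μ).
Here μ(1−μ) = 0.5×0.5 = 0.25, and 0.0784 < 0.25.

Yes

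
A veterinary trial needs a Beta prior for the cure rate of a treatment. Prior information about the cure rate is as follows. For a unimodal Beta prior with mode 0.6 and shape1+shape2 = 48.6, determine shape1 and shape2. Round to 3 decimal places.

Since the density peak of Beta(shape1,shape2) is at (shape1−1)/(shape1+shape2−2),
shape1 = 1 + 0.6(48.6−2) = 28.960 and shape2 = 48.6 − 28.960 = 19.640.

shape1 = 28.960, shape2 = 19.640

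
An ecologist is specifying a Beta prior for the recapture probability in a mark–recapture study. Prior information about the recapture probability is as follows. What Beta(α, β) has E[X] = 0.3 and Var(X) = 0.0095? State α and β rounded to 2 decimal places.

α = 6.33, β = 14.77

Write ν = α+β; then α = μν and Var = μ(1−μ)/(ν+1).
ν = μ(1−μ)/Var − 1 = 0.21/0.0095 − 1 = 21.1053.
α = 0.3·21.1053 = 6.33, β = 0.7·21.1053 = 14.77.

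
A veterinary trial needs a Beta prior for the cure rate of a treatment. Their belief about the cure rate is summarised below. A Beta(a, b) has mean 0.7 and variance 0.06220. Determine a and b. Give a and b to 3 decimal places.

a = 1.663, b = 0.713

Let s = a+b. The Beta variance is μ(1−μ)/(s+1).
So s+1 = μ(1−μ)/σ² = (0.7×0.3)/0.06220 = 0.21/0.06220 = 3.3762, giving s = 2.3762.
Then a = μs = 0.7×2.3762 = 1.663 and b = (1−μ)s = 0.3×2.3762 = 0.713.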